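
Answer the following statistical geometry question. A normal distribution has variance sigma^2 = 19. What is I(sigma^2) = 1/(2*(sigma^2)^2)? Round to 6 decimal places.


Fisher information for variance: I(sigma^2) = 1/(2*sigma^4).
sigma^2 = 19, so sigma^4 = 361.
I = 1/(2*361) = 1/722 = 0.001385

0.001385


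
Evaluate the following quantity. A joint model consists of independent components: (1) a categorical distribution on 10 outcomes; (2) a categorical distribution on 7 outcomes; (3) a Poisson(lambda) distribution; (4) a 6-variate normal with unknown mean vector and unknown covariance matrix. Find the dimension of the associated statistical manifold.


The dimension of a statistical manifold equals the number of free
(independent) real parameters of the model. For a product of independent
blocks the parameter counts add.
- categorical on 10 outcomes (probabilities sum to 1): 10-1 = 9.
- categorical on 7 outcomes (probabilities sum to 1): 7-1 = 6.
- Poisson (lambda): 1.
- 6-variate normal: 6 (mean) + 6*7/2 = 21 (symmetric covariance) = 27.
Total = 9 + 6 + 1 + 27 = 43.
Dimension = 43

43


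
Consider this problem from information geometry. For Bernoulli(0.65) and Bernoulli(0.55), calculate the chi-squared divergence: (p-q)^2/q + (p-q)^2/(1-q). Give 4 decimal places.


Chi-squared divergence between Bernoulli distributions:
chi^2 = (p-q)^2/q + (p-q)^2/(1-q).
p = 0.65, q = 0.55, p-q = 0.1.
(p-q)^2 = 0.01.
term1 = 0.01/0.55 = 0.018182.
term2 = 0.01/0.45 = 0.022222.
chi^2 = 0.018182 + 0.022222 = 0.0404

0.0404


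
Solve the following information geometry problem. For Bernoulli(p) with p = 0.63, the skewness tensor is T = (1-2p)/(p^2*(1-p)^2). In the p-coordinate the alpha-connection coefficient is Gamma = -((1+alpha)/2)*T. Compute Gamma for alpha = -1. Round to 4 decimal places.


Skewness (Amari-Chentsov) tensor: T = (1-2p)/(p^2*(1-p)^2).
p = 0.63, 1-2p = -0.26, p^2 = 0.3969, (1-p)^2 = 0.1369.
T = -0.26/(0.3969 * 0.1369) = -4.785076.
In the p-coordinate, Gamma^(alpha) = Gamma^(0) - (alpha/2)*T with Gamma^(0) = (1/2)*g'(p) = -T/2,
so Gamma^(alpha) = -((1+alpha)/2)*T.
alpha = -1, -(1+alpha)/2 = 0.0.
Gamma = 0.0 * -4.785076 = 0.0000

0.0000


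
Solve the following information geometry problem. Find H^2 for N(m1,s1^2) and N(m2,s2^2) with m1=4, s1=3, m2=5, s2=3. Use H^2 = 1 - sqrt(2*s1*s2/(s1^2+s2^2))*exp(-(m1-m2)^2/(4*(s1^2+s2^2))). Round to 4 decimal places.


Squared Hellinger distance for Gaussians:
H^2 = 1 - sqrt(2*s1*s2/(s1^2+s2^2)) * exp(-(m1-m2)^2/(4*(s1^2+s2^2))).
s1^2 = 9, s2^2 = 9, s1^2+s2^2 = 18.
sqrt(2*3*3/(18)) = 1.0.
(m1-m2)^2 = (-1)^2 = 1.
exp(-1/(4*18)) = exp(-0.013889) = 0.986207.
H^2 = 1 - 1.0*0.986207 = 0.0138

0.0138


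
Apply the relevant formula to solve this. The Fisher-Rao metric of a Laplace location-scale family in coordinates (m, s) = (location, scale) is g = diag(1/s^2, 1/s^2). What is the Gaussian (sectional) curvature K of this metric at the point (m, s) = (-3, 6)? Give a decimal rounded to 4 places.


The metric has the form g = (A dm^2 + B ds^2)/s^2 with A = 1, B = 1.
Substitute u = sqrt(A/B)*m: g = B*(du^2 + ds^2)/s^2, i.e. B times the
Poincare upper half-plane metric, which has constant Gaussian curvature -1.
Scaling a 2D metric by a constant c divides the Gaussian curvature by c,
so K = -1/B = -1/(1) = -1.0000 everywhere (the point (m, s) = (-3, 6) is irrelevant:
the curvature is constant).
The requested Gaussian curvature is K = -1.0000.

-1.0000


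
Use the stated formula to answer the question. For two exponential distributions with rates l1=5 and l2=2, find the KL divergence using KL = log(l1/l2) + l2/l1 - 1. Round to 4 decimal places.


KL divergence for exponential family:
KL = log(l1/l2) + l2/l1 - 1.
log(5/2) = 0.916291.
2/5 = 0.4.
KL = 0.916291 + 0.4 - 1 = 0.3163

0.3163


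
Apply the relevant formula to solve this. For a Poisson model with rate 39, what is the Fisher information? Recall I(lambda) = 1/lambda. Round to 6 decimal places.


Fisher information for Poisson: I(lambda) = 1/lambda.
lambda = 39.
I(lambda) = 1/39 = 0.025641

0.025641


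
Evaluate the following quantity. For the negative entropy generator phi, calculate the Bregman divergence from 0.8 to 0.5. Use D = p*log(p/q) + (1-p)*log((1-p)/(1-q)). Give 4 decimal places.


Bregman divergence with negative entropy generator:
D = p*log(p/q) + (1-p)*log((1-p)/(1-q)).
p = 0.8, q = 0.5.
p*log(p/q) = 0.8*log(0.8/0.5) = 0.376003.
(1-p)*log((1-p)/(1-q)) = 0.2*log(0.2/0.5) = -0.183258.
D = 0.376003 + -0.183258 = 0.1927

0.1927


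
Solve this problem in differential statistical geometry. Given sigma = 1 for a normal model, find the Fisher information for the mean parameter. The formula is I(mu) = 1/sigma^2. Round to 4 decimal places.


The Fisher information for the mean of a normal distribution is I(mu) = 1/sigma^2.
sigma = 1, so sigma^2 = 1.
I(mu) = 1/1 = 1.0000

1.0000


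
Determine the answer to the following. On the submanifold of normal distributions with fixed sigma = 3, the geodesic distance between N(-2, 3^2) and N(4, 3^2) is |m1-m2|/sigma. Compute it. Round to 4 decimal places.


On the fixed-variance normal subfamily, geodesic distance = |m1-m2|/sigma.
|-2 - 4| = 6.
sigma = 3.
d = 6/3 = 2.0000

2.0000


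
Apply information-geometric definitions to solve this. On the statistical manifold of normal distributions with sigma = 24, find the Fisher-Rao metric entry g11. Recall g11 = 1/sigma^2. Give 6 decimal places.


For the 2-parameter normal family, the Fisher metric has:
  g11 = 1/sigma^2, g22 = 2/sigma^2.
sigma = 24, sigma^2 = 576.
g11 = 0.001736

0.001736


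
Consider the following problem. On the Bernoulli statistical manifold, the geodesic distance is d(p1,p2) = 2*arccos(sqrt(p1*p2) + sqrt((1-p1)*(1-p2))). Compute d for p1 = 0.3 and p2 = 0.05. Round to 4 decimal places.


Geodesic distance on Bernoulli manifold:
d(p1,p2) = 2*arccos(sqrt(p1*p2) + sqrt((1-p1)*(1-p2))).
sqrt(p1*p2) = sqrt(0.3*0.05) = 0.122474.
sqrt((1-p1)*(1-p2)) = sqrt(0.7*0.95) = 0.815475.
arg = 0.122474 + 0.815475 = 0.93795.
d = 2*arccos(0.93795) = 0.7083

0.7083


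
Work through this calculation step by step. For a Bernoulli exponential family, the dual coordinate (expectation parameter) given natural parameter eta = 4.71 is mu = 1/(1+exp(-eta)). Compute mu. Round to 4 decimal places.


Dual coordinate (expectation parameter) for Bernoulli:
mu = 1/(1+exp(-eta)).
eta = 4.71.
exp(-eta) = exp(-4.71) = 0.009005.
mu = 1/(1+0.009005) = 0.9911

0.9911


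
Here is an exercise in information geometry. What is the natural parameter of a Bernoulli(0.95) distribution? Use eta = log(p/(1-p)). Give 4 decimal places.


Natural parameter for Bernoulli: eta = log(p/(1-p)).
p = 0.95, 1-p = 0.05.
p/(1-p) = 19.0.
eta = log(19.0) = 2.9444

2.9444


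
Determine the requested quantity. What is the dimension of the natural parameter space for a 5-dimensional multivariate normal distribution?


Exponential family dimension calculation:
For 5-dim MVN: mean has 5 params, covariance has 5*6/2 = 15 unique entries.
Total dim = 5 + 15 = 20.

20


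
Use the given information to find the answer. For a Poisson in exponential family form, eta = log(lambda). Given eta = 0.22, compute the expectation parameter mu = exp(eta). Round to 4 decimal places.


Expectation parameter for Poisson exponential family:
mu = exp(eta).
eta = 0.22.
mu = exp(0.22) = 1.2461

1.2461


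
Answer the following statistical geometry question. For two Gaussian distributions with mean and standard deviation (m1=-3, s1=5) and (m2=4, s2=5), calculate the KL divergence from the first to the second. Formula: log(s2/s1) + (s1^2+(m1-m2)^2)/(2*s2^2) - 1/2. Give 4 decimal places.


KL divergence between normal distributions:
KL = log(s2/s1) + (s1^2 + (m1-m2)^2)/(2*s2^2) - 1/2.
log(5/5) = 0.0.
(5^2 + (-3-4)^2)/(2*5^2) = (25 + 49)/50 = 1.48.
KL = 0.0 + 1.48 - 0.5 = 0.9800

0.9800


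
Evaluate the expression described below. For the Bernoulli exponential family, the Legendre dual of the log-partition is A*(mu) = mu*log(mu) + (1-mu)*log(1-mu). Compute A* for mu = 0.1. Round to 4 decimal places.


Legendre transform for Bernoulli:
A*(mu) = mu*log(mu) + (1-mu)*log(1-mu).
mu = 0.1, 1-mu = 0.9.
mu*log(mu) = 0.1*log(0.1) = -0.230259.
(1-mu)*log(1-mu) = 0.9*log(0.9) = -0.094824.
A* = -0.230259 + -0.094824 = -0.3251

-0.3251


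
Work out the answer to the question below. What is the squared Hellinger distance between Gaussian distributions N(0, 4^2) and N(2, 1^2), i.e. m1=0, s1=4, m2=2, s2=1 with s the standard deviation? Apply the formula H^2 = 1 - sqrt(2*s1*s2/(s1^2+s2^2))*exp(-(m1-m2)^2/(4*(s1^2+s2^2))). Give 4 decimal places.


Squared Hellinger distance for Gaussians:
H^2 = 1 - sqrt(2*s1*s2/(s1^2+s2^2)) * exp(-(m1-m2)^2/(4*(s1^2+s2^2))).
s1^2 = 16, s2^2 = 1, s1^2+s2^2 = 17.
sqrt(2*4*1/(17)) = 0.685994.
(m1-m2)^2 = (-2)^2 = 4.
exp(-4/(4*17)) = exp(-0.058824) = 0.942873.
H^2 = 1 - 0.685994*0.942873 = 0.3532

0.3532


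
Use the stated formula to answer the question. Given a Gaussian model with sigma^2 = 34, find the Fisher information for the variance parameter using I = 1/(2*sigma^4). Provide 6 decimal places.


Fisher information for variance: I(sigma^2) = 1/(2*sigma^4).
sigma^2 = 34, so sigma^4 = 1156.
I = 1/(2*1156) = 1/2312 = 0.000433

0.000433


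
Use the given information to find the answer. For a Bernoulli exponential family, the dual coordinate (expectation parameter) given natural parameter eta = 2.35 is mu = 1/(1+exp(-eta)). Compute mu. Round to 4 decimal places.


Dual coordinate (expectation parameter) for Bernoulli:
mu = 1/(1+exp(-eta)).
eta = 2.35.
exp(-eta) = exp(-2.35) = 0.095369.
mu = 1/(1+0.095369) = 0.9129

0.9129


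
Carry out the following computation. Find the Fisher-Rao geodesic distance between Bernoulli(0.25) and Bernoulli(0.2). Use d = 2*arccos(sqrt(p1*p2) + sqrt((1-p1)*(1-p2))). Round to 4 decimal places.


Geodesic distance on Bernoulli manifold:
d(p1,p2) = 2*arccos(sqrt(p1*p2) + sqrt((1-p1)*(1-p2))).
sqrt(p1*p2) = sqrt(0.25*0.2) = 0.223607.
sqrt((1-p1)*(1-p2)) = sqrt(0.75*0.8) = 0.774597.
arg = 0.223607 + 0.774597 = 0.998203.
d = 2*arccos(0.998203) = 0.1199

0.1199


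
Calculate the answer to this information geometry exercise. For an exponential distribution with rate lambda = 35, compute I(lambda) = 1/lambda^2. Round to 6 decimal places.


Fisher information for exponential: I(lambda) = 1/lambda^2.
lambda = 35, lambda^2 = 1225.
I = 1/1225 = 0.000816

0.000816


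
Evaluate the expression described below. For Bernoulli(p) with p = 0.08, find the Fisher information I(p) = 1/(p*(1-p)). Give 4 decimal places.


For Bernoulli(p), Fisher information is I(p) = 1/(p*(1-p)).
p = 0.08, 1-p = 0.92.
p*(1-p) = 0.0736.
I(p) = 1/0.0736 = 13.5870

13.5870


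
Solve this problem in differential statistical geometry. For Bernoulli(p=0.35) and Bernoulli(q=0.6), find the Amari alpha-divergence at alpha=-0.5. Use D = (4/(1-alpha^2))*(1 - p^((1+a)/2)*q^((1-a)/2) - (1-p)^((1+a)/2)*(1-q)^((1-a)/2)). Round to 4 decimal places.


Amari alpha-divergence:
D = (4/(1-alpha^2))*(1 - p^((1+a)/2)*q^((1-a)/2) - (1-p)^((1+a)/2)*(1-q)^((1-a)/2)).
alpha = -0.5, p = 0.35, q = 0.6.
e1 = (1+alpha)/2 = 0.25, e2 = (1-alpha)/2 = 0.75.
t1 = p^e1 * q^e2 = 0.35^0.25 * 0.6^0.75 = 0.524361.
t2 = (1-p)^e1 * (1-q)^e2 = 0.65^0.25 * 0.4^0.75 = 0.45162.
4/(1-alpha^2) = 5.333333.
D = 5.333333*(1 - 0.524361 - 0.45162) = 0.1281

0.1281


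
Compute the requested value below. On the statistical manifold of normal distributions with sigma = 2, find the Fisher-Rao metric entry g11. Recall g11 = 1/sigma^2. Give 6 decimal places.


For the 2-parameter normal family, the Fisher metric has:
  g11 = 1/sigma^2, g22 = 2/sigma^2.
sigma = 2, sigma^2 = 4.
g11 = 0.250000

0.250000


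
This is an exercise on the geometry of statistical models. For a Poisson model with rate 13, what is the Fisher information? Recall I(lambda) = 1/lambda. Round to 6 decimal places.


Fisher information for Poisson: I(lambda) = 1/lambda.
lambda = 13.
I(lambda) = 1/13 = 0.076923

0.076923


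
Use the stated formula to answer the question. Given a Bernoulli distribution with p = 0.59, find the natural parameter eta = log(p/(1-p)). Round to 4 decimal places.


Natural parameter for Bernoulli: eta = log(p/(1-p)).
p = 0.59, 1-p = 0.41.
p/(1-p) = 1.439024.
eta = log(1.439024) = 0.3640

0.3640


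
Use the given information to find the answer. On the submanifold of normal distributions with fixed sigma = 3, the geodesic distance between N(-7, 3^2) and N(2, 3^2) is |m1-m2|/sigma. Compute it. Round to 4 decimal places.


On the fixed-variance normal subfamily, geodesic distance = |m1-m2|/sigma.
|-7 - 2| = 9.
sigma = 3.
d = 9/3 = 3.0000

3.0000


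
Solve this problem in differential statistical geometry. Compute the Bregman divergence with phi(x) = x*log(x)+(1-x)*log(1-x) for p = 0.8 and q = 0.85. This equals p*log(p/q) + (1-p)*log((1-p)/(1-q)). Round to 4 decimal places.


Bregman divergence with negative entropy generator:
D = p*log(p/q) + (1-p)*log((1-p)/(1-q)).
p = 0.8, q = 0.85.
p*log(p/q) = 0.8*log(0.8/0.85) = -0.0485.
(1-p)*log((1-p)/(1-q)) = 0.2*log(0.2/0.15) = 0.057536.
D = -0.0485 + 0.057536 = 0.0090

0.0090


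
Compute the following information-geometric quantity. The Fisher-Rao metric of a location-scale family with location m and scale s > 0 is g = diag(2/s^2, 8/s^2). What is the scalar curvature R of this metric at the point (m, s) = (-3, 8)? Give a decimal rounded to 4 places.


The metric has the form g = (A dm^2 + B ds^2)/s^2 with A = 2, B = 8.
Substitute u = sqrt(A/B)*m: g = B*(du^2 + ds^2)/s^2, i.e. B times the
Poincare upper half-plane metric, which has constant Gaussian curvature -1.
Scaling a 2D metric by a constant c divides the Gaussian curvature by c,
so K = -1/B = -1/(8) = -0.1250 everywhere (the point (m, s) = (-3, 8) is irrelevant:
the curvature is constant).
Scalar curvature in dimension 2: R = 2K = -2/(8) = -0.2500.

-0.2500


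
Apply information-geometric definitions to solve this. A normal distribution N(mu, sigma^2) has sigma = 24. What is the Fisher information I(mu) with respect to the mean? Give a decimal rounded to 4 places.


The Fisher information for the mean of a normal distribution is I(mu) = 1/sigma^2.
sigma = 24, so sigma^2 = 576.
I(mu) = 1/576 = 0.0017

0.0017


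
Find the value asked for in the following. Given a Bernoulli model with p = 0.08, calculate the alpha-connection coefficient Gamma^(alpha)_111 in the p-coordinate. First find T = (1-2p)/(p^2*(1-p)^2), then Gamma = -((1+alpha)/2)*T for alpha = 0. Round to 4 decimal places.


Skewness (Amari-Chentsov) tensor: T = (1-2p)/(p^2*(1-p)^2).
p = 0.08, 1-2p = 0.84, p^2 = 0.0064, (1-p)^2 = 0.8464.
T = 0.84/(0.0064 * 0.8464) = 155.068526.
In the p-coordinate, Gamma^(alpha) = Gamma^(0) - (alpha/2)*T with Gamma^(0) = (1/2)*g'(p) = -T/2,
so Gamma^(alpha) = -((1+alpha)/2)*T.
alpha = 0, -(1+alpha)/2 = -0.5.
Gamma = -0.5 * 155.068526 = -77.5343

-77.5343


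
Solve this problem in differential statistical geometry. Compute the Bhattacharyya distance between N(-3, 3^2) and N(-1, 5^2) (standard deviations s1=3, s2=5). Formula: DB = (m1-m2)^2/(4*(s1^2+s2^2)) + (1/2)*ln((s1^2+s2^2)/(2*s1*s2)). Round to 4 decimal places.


Bhattacharyya distance between two Gaussians:
DB = (m1-m2)^2/(4*(s1^2+s2^2)) + (1/2)*ln((s1^2+s2^2)/(2*s1*s2)).
(m1-m2)^2 = (-2)^2 = 4.
s1^2+s2^2 = 9 + 25 = 34.
term1 = 4/136 = 0.029412.
term2 = 0.5*ln(34/30.0) = 0.062582.
DB = 0.029412 + 0.062582 = 0.0920

0.0920


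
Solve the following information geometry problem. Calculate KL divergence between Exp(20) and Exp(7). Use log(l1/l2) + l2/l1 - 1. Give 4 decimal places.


KL divergence for exponential family:
KL = log(l1/l2) + l2/l1 - 1.
log(20/7) = 1.049822.
7/20 = 0.35.
KL = 1.049822 + 0.35 - 1 = 0.3998

0.3998


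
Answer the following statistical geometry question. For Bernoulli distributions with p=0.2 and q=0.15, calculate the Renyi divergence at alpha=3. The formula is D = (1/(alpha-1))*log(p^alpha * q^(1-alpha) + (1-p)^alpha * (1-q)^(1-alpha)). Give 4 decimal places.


Renyi divergence of order alpha between Bernoulli distributions:
D = (1/(alpha-1))*log(p^alpha * q^(1-alpha) + (1-p)^alpha * (1-q)^(1-alpha)).
alpha = 3, p = 0.2, q = 0.15.
p^alpha * q^(1-alpha) = 0.2^3 * 0.15^-2 = 0.355556.
(1-p)^alpha * (1-q)^(1-alpha) = 0.8^3 * 0.85^-2 = 0.708651.
sum = 0.355556 + 0.708651 = 1.064206.
D = (1/2)*log(1.064206) = 0.0311

0.0311


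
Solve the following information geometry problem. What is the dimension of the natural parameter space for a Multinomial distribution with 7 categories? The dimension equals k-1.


Exponential family dimension calculation:
For Multinomial with k=7 categories, dim = k-1 = 6.

6


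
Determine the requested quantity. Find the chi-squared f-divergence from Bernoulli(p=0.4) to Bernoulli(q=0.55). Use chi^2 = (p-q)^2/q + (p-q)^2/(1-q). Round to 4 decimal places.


Chi-squared divergence between Bernoulli distributions:
chi^2 = (p-q)^2/q + (p-q)^2/(1-q).
p = 0.4, q = 0.55, p-q = -0.15.
(p-q)^2 = 0.0225.
term1 = 0.0225/0.55 = 0.040909.
term2 = 0.0225/0.45 = 0.05.
chi^2 = 0.040909 + 0.05 = 0.0909

0.0909


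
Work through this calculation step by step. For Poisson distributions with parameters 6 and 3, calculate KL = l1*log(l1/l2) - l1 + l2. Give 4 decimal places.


KL divergence for Poisson:
KL = l1*log(l1/l2) - l1 + l2.
l1 = 6, l2 = 3.
log(6/3) = 0.693147.
l1*log(l1/l2) = 6 * 0.693147 = 4.158883.
KL = 4.158883 - 6 + 3 = 1.1589

1.1589


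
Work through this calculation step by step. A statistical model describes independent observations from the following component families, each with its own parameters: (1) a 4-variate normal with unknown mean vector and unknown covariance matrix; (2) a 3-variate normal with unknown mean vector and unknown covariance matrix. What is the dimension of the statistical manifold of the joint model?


The dimension of a statistical manifold equals the number of free
(independent) real parameters of the model. For a product of independent
blocks the parameter counts add.
- 4-variate normal: 4 (mean) + 4*5/2 = 10 (symmetric covariance) = 14.
- 3-variate normal: 3 (mean) + 3*4/2 = 6 (symmetric covariance) = 9.
Total = 14 + 9 = 23.
Dimension = 23

23


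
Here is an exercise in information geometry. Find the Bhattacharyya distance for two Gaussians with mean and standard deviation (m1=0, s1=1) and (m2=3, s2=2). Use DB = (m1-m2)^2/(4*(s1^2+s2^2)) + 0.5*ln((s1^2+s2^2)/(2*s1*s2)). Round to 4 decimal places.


Bhattacharyya distance between two Gaussians:
DB = (m1-m2)^2/(4*(s1^2+s2^2)) + (1/2)*ln((s1^2+s2^2)/(2*s1*s2)).
(m1-m2)^2 = (-3)^2 = 9.
s1^2+s2^2 = 1 + 4 = 5.
term1 = 9/20 = 0.45.
term2 = 0.5*ln(5/4.0) = 0.111572.
DB = 0.45 + 0.111572 = 0.5616

0.5616


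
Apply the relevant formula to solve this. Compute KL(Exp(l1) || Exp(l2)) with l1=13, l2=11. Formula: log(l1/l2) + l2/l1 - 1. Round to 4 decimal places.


KL divergence for exponential family:
KL = log(l1/l2) + l2/l1 - 1.
log(13/11) = 0.167054.
11/13 = 0.846154.
KL = 0.167054 + 0.846154 - 1 = 0.0132

0.0132


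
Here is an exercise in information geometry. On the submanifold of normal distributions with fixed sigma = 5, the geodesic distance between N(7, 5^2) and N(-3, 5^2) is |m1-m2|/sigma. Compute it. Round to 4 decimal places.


On the fixed-variance normal subfamily, geodesic distance = |m1-m2|/sigma.
|7 - -3| = 10.
sigma = 5.
d = 10/5 = 2.0000

2.0000


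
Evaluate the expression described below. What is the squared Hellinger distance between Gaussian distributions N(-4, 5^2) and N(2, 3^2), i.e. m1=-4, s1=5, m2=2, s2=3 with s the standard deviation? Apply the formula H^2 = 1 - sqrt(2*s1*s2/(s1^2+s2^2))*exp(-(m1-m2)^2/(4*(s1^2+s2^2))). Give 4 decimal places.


Squared Hellinger distance for Gaussians:
H^2 = 1 - sqrt(2*s1*s2/(s1^2+s2^2)) * exp(-(m1-m2)^2/(4*(s1^2+s2^2))).
s1^2 = 25, s2^2 = 9, s1^2+s2^2 = 34.
sqrt(2*5*3/(34)) = 0.939336.
(m1-m2)^2 = (-6)^2 = 36.
exp(-36/(4*34)) = exp(-0.264706) = 0.767432.
H^2 = 1 - 0.939336*0.767432 = 0.2791

0.2791


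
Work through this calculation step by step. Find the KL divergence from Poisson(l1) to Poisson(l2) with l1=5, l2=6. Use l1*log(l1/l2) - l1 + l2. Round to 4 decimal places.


KL divergence for Poisson:
KL = l1*log(l1/l2) - l1 + l2.
l1 = 5, l2 = 6.
log(5/6) = -0.182322.
l1*log(l1/l2) = 5 * -0.182322 = -0.911608.
KL = -0.911608 - 5 + 6 = 0.0884

0.0884


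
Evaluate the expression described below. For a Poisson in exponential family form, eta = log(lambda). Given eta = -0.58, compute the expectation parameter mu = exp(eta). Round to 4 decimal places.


Expectation parameter for Poisson exponential family:
mu = exp(eta).
eta = -0.58.
mu = exp(-0.58) = 0.5599

0.5599


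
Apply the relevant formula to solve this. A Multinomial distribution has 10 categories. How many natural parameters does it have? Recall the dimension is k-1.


Exponential family dimension calculation:
For Multinomial with k=10 categories, dim = k-1 = 9.

9


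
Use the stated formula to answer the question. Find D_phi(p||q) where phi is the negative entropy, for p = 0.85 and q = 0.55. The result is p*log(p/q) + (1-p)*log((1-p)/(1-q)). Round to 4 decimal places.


Bregman divergence with negative entropy generator:
D = p*log(p/q) + (1-p)*log((1-p)/(1-q)).
p = 0.85, q = 0.55.
p*log(p/q) = 0.85*log(0.85/0.55) = 0.37002.
(1-p)*log((1-p)/(1-q)) = 0.15*log(0.15/0.45) = -0.164792.
D = 0.37002 + -0.164792 = 0.2052

0.2052


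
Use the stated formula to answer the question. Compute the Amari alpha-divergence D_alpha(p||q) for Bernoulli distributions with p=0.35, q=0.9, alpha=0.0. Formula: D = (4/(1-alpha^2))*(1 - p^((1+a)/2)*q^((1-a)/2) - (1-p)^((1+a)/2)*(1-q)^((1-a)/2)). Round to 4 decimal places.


Amari alpha-divergence:
D = (4/(1-alpha^2))*(1 - p^((1+a)/2)*q^((1-a)/2) - (1-p)^((1+a)/2)*(1-q)^((1-a)/2)).
alpha = 0.0, p = 0.35, q = 0.9.
e1 = (1+alpha)/2 = 0.5, e2 = (1-alpha)/2 = 0.5.
t1 = p^e1 * q^e2 = 0.35^0.5 * 0.9^0.5 = 0.561249.
t2 = (1-p)^e1 * (1-q)^e2 = 0.65^0.5 * 0.1^0.5 = 0.254951.
4/(1-alpha^2) = 4.0.
D = 4.0*(1 - 0.561249 - 0.254951) = 0.7352

0.7352


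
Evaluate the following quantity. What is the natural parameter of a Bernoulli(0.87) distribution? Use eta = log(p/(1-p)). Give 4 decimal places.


Natural parameter for Bernoulli: eta = log(p/(1-p)).
p = 0.87, 1-p = 0.13.
p/(1-p) = 6.692308.
eta = log(6.692308) = 1.9010

1.9010


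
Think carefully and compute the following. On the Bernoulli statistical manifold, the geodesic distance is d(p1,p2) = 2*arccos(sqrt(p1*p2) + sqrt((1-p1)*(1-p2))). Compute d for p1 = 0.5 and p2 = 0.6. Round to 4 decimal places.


Geodesic distance on Bernoulli manifold:
d(p1,p2) = 2*arccos(sqrt(p1*p2) + sqrt((1-p1)*(1-p2))).
sqrt(p1*p2) = sqrt(0.5*0.6) = 0.547723.
sqrt((1-p1)*(1-p2)) = sqrt(0.5*0.4) = 0.447214.
arg = 0.547723 + 0.447214 = 0.994936.
d = 2*arccos(0.994936) = 0.2014

0.2014


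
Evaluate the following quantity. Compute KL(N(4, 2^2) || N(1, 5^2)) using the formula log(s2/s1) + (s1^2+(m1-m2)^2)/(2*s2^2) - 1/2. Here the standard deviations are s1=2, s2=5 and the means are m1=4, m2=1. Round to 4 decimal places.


KL divergence between normal distributions:
KL = log(s2/s1) + (s1^2 + (m1-m2)^2)/(2*s2^2) - 1/2.
log(5/2) = 0.916291.
(2^2 + (4-1)^2)/(2*5^2) = (4 + 9)/50 = 0.26.
KL = 0.916291 + 0.26 - 0.5 = 0.6763

0.6763


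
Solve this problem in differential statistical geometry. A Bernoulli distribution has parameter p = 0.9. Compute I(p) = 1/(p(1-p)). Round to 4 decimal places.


For Bernoulli(p), Fisher information is I(p) = 1/(p*(1-p)).
p = 0.9, 1-p = 0.1.
p*(1-p) = 0.09.
I(p) = 1/0.09 = 11.1111

11.1111


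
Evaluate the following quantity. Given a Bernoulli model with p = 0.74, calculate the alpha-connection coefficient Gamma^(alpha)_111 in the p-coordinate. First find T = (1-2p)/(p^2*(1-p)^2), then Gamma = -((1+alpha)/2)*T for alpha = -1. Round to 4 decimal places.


Skewness (Amari-Chentsov) tensor: T = (1-2p)/(p^2*(1-p)^2).
p = 0.74, 1-2p = -0.48, p^2 = 0.5476, (1-p)^2 = 0.0676.
T = -0.48/(0.5476 * 0.0676) = -12.966749.
In the p-coordinate, Gamma^(alpha) = Gamma^(0) - (alpha/2)*T with Gamma^(0) = (1/2)*g'(p) = -T/2,
so Gamma^(alpha) = -((1+alpha)/2)*T.
alpha = -1, -(1+alpha)/2 = 0.0.
Gamma = 0.0 * -12.966749 = 0.0000

0.0000


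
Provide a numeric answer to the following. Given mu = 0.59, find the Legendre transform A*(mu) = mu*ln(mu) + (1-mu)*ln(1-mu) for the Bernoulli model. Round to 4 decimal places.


Legendre transform for Bernoulli:
A*(mu) = mu*log(mu) + (1-mu)*log(1-mu).
mu = 0.59, 1-mu = 0.41.
mu*log(mu) = 0.59*log(0.59) = -0.311303.
(1-mu)*log(1-mu) = 0.41*log(0.41) = -0.365555.
A* = -0.311303 + -0.365555 = -0.6769

-0.6769


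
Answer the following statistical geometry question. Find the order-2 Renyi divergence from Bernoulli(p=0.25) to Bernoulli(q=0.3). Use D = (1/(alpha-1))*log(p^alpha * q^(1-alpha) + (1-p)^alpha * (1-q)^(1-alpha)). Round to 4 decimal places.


Renyi divergence of order alpha between Bernoulli distributions:
D = (1/(alpha-1))*log(p^alpha * q^(1-alpha) + (1-p)^alpha * (1-q)^(1-alpha)).
alpha = 2, p = 0.25, q = 0.3.
p^alpha * q^(1-alpha) = 0.25^2 * 0.3^-1 = 0.208333.
(1-p)^alpha * (1-q)^(1-alpha) = 0.75^2 * 0.7^-1 = 0.803571.
sum = 0.208333 + 0.803571 = 1.011905.
D = (1/1)*log(1.011905) = 0.0118

0.0118


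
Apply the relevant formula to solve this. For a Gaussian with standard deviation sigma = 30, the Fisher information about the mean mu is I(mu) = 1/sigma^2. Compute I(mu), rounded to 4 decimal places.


The Fisher information for the mean of a normal distribution is I(mu) = 1/sigma^2.
sigma = 30, so sigma^2 = 900.
I(mu) = 1/900 = 0.0011

0.0011


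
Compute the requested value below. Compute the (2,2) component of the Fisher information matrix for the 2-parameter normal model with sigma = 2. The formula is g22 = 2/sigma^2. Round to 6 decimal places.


For the 2-parameter normal family, the Fisher metric has:
  g11 = 1/sigma^2, g22 = 2/sigma^2.
sigma = 2, sigma^2 = 4.
g22 = 0.500000

0.500000


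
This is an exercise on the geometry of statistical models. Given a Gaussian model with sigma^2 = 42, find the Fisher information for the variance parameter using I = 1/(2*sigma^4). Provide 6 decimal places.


Fisher information for variance: I(sigma^2) = 1/(2*sigma^4).
sigma^2 = 42, so sigma^4 = 1764.
I = 1/(2*1764) = 1/3528 = 0.000283

0.000283


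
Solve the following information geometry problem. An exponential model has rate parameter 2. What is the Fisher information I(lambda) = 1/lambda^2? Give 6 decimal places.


Fisher information for exponential: I(lambda) = 1/lambda^2.
lambda = 2, lambda^2 = 4.
I = 1/4 = 0.250000

0.250000


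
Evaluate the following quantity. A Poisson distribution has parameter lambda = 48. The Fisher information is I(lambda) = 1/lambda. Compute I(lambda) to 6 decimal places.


Fisher information for Poisson: I(lambda) = 1/lambda.
lambda = 48.
I(lambda) = 1/48 = 0.020833

0.020833


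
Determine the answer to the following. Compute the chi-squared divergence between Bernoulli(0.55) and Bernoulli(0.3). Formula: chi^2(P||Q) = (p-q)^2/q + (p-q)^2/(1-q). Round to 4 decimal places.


Chi-squared divergence between Bernoulli distributions:
chi^2 = (p-q)^2/q + (p-q)^2/(1-q).
p = 0.55, q = 0.3, p-q = 0.25.
(p-q)^2 = 0.0625.
term1 = 0.0625/0.3 = 0.208333.
term2 = 0.0625/0.7 = 0.089286.
chi^2 = 0.208333 + 0.089286 = 0.2976

0.2976


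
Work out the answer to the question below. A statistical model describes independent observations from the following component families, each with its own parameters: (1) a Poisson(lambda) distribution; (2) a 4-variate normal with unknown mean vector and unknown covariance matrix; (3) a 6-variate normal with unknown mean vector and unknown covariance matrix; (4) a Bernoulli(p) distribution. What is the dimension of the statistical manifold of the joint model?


The dimension of a statistical manifold equals the number of free
(independent) real parameters of the model. For a product of independent
blocks the parameter counts add.
- Poisson (lambda): 1.
- 4-variate normal: 4 (mean) + 4*5/2 = 10 (symmetric covariance) = 14.
- 6-variate normal: 6 (mean) + 6*7/2 = 21 (symmetric covariance) = 27.
- Bernoulli (p): 1.
Total = 1 + 14 + 27 + 1 = 43.
Dimension = 43

43


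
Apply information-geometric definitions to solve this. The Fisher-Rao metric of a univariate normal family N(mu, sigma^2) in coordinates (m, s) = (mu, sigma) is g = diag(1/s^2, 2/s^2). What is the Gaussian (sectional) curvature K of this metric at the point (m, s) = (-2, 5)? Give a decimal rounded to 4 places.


The metric has the form g = (A dm^2 + B ds^2)/s^2 with A = 1, B = 2.
Substitute u = sqrt(A/B)*m: g = B*(du^2 + ds^2)/s^2, i.e. B times the
Poincare upper half-plane metric, which has constant Gaussian curvature -1.
Scaling a 2D metric by a constant c divides the Gaussian curvature by c,
so K = -1/B = -1/(2) = -0.5000 everywhere (the point (m, s) = (-2, 5) is irrelevant:
the curvature is constant).
The requested Gaussian curvature is K = -0.5000.

-0.5000


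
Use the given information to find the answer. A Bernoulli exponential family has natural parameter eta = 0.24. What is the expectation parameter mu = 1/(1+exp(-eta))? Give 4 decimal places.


Dual coordinate (expectation parameter) for Bernoulli:
mu = 1/(1+exp(-eta)).
eta = 0.24.
exp(-eta) = exp(-0.24) = 0.786628.
mu = 1/(1+0.786628) = 0.5597

0.5597


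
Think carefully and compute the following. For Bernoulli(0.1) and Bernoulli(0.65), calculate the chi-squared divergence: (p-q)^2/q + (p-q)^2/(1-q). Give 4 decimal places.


Chi-squared divergence between Bernoulli distributions:
chi^2 = (p-q)^2/q + (p-q)^2/(1-q).
p = 0.1, q = 0.65, p-q = -0.55.
(p-q)^2 = 0.3025.
term1 = 0.3025/0.65 = 0.465385.
term2 = 0.3025/0.35 = 0.864286.
chi^2 = 0.465385 + 0.864286 = 1.3297

1.3297


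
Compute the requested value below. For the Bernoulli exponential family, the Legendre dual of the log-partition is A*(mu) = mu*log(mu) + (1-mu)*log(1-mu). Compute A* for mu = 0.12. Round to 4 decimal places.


Legendre transform for Bernoulli:
A*(mu) = mu*log(mu) + (1-mu)*log(1-mu).
mu = 0.12, 1-mu = 0.88.
mu*log(mu) = 0.12*log(0.12) = -0.254432.
(1-mu)*log(1-mu) = 0.88*log(0.88) = -0.112493.
A* = -0.254432 + -0.112493 = -0.3669

-0.3669


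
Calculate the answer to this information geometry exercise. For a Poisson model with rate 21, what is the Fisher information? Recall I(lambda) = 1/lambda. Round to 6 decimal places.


Fisher information for Poisson: I(lambda) = 1/lambda.
lambda = 21.
I(lambda) = 1/21 = 0.047619

0.047619


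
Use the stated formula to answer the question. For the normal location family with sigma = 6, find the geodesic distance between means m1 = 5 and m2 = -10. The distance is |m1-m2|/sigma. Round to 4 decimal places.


On the fixed-variance normal subfamily, geodesic distance = |m1-m2|/sigma.
|5 - -10| = 15.
sigma = 6.
d = 15/6 = 2.5000

2.5000


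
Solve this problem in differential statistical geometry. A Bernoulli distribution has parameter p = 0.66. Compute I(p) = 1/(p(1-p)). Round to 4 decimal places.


For Bernoulli(p), Fisher information is I(p) = 1/(p*(1-p)).
p = 0.66, 1-p = 0.34.
p*(1-p) = 0.2244.
I(p) = 1/0.2244 = 4.4563

4.4563


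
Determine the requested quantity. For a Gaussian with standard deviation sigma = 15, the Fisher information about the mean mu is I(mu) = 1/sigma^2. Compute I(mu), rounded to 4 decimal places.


The Fisher information for the mean of a normal distribution is I(mu) = 1/sigma^2.
sigma = 15, so sigma^2 = 225.
I(mu) = 1/225 = 0.0044

0.0044


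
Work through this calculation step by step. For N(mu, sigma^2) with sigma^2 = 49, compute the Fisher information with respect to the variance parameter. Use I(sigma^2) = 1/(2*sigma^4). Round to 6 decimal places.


Fisher information for variance: I(sigma^2) = 1/(2*sigma^4).
sigma^2 = 49, so sigma^4 = 2401.
I = 1/(2*2401) = 1/4802 = 0.000208

0.000208


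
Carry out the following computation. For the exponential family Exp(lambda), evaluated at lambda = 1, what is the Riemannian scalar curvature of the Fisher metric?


This family has a single free parameter, so its statistical manifold
is 1-dimensional. The Riemann curvature tensor of any 1-dimensional
Riemannian manifold vanishes identically, so R = 0.

0


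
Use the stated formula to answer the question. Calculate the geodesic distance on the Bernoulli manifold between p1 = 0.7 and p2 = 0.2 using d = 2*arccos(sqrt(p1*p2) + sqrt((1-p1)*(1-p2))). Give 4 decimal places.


Geodesic distance on Bernoulli manifold:
d(p1,p2) = 2*arccos(sqrt(p1*p2) + sqrt((1-p1)*(1-p2))).
sqrt(p1*p2) = sqrt(0.7*0.2) = 0.374166.
sqrt((1-p1)*(1-p2)) = sqrt(0.3*0.8) = 0.489898.
arg = 0.374166 + 0.489898 = 0.864064.
d = 2*arccos(0.864064) = 1.0550

1.0550


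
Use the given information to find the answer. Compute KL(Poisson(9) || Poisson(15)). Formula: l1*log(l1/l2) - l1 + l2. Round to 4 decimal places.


KL divergence for Poisson:
KL = l1*log(l1/l2) - l1 + l2.
l1 = 9, l2 = 15.
log(9/15) = -0.510826.
l1*log(l1/l2) = 9 * -0.510826 = -4.597431.
KL = -4.597431 - 9 + 15 = 1.4026

1.4026


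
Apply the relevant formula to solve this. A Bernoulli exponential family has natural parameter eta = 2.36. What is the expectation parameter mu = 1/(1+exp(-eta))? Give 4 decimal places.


Dual coordinate (expectation parameter) for Bernoulli:
mu = 1/(1+exp(-eta)).
eta = 2.36.
exp(-eta) = exp(-2.36) = 0.09442.
mu = 1/(1+0.09442) = 0.9137

0.9137


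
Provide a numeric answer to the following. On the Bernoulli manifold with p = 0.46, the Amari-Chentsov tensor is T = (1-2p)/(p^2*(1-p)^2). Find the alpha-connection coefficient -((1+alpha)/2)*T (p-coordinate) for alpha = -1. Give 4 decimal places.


Skewness (Amari-Chentsov) tensor: T = (1-2p)/(p^2*(1-p)^2).
p = 0.46, 1-2p = 0.08, p^2 = 0.2116, (1-p)^2 = 0.2916.
T = 0.08/(0.2116 * 0.2916) = 1.296543.
In the p-coordinate, Gamma^(alpha) = Gamma^(0) - (alpha/2)*T with Gamma^(0) = (1/2)*g'(p) = -T/2,
so Gamma^(alpha) = -((1+alpha)/2)*T.
alpha = -1, -(1+alpha)/2 = 0.0.
Gamma = 0.0 * 1.296543 = 0.0000

0.0000


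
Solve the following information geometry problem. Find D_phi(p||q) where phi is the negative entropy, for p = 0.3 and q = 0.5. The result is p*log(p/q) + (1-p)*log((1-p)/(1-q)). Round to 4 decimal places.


Bregman divergence with negative entropy generator:
D = p*log(p/q) + (1-p)*log((1-p)/(1-q)).
p = 0.3, q = 0.5.
p*log(p/q) = 0.3*log(0.3/0.5) = -0.153248.
(1-p)*log((1-p)/(1-q)) = 0.7*log(0.7/0.5) = 0.235531.
D = -0.153248 + 0.235531 = 0.0823

0.0823


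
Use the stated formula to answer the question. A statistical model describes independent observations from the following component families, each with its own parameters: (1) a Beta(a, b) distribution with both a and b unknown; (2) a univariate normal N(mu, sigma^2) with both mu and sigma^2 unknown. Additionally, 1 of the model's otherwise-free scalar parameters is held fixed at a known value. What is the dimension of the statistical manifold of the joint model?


The dimension of a statistical manifold equals the number of free
(independent) real parameters of the model. For a product of independent
blocks the parameter counts add.
- Beta (a, b): 2.
- normal (mu, sigma^2): 2.
Total = 2 + 2 = 4.
1 parameter(s) fixed at known values: 4 - 1 = 3.
Dimension = 3

3


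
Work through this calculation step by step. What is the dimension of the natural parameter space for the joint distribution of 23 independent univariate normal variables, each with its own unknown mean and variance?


Exponential family dimension calculation:
Each univariate normal has two natural parameters (mu/sigma^2 and -1/(2 sigma^2)).
With 23 independent components, dim = 2 * 23 = 46.

46


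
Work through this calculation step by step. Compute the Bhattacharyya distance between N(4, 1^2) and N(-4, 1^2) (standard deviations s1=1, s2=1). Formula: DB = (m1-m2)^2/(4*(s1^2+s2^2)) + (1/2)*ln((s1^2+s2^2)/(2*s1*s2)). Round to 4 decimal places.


Bhattacharyya distance between two Gaussians:
DB = (m1-m2)^2/(4*(s1^2+s2^2)) + (1/2)*ln((s1^2+s2^2)/(2*s1*s2)).
(m1-m2)^2 = (8)^2 = 64.
s1^2+s2^2 = 1 + 1 = 2.
term1 = 64/8 = 8.0.
term2 = 0.5*ln(2/2.0) = 0.0.
DB = 8.0 + 0.0 = 8.0000

8.0000


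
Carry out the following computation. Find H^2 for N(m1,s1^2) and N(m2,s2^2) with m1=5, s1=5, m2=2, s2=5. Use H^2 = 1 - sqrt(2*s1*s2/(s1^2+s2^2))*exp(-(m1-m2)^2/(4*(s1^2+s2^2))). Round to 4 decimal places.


Squared Hellinger distance for Gaussians:
H^2 = 1 - sqrt(2*s1*s2/(s1^2+s2^2)) * exp(-(m1-m2)^2/(4*(s1^2+s2^2))).
s1^2 = 25, s2^2 = 25, s1^2+s2^2 = 50.
sqrt(2*5*5/(50)) = 1.0.
(m1-m2)^2 = (3)^2 = 9.
exp(-9/(4*50)) = exp(-0.045) = 0.955997.
H^2 = 1 - 1.0*0.955997 = 0.0440

0.0440


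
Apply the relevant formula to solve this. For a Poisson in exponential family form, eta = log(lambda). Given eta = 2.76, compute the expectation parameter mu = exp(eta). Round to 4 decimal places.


Expectation parameter for Poisson exponential family:
mu = exp(eta).
eta = 2.76.
mu = exp(2.76) = 15.7998

15.7998


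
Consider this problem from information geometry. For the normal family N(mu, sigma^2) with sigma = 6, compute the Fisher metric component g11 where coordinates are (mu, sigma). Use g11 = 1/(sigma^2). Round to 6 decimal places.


For the 2-parameter normal family, the Fisher metric has:
  g11 = 1/sigma^2, g22 = 2/sigma^2.
sigma = 6, sigma^2 = 36.
g11 = 0.027778

0.027778


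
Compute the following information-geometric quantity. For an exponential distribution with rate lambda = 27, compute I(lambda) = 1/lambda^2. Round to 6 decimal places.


Fisher information for exponential: I(lambda) = 1/lambda^2.
lambda = 27, lambda^2 = 729.
I = 1/729 = 0.001372

0.001372


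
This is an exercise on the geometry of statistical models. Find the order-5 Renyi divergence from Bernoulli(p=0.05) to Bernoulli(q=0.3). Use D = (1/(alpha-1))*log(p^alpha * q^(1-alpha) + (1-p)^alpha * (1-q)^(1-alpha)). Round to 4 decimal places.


Renyi divergence of order alpha between Bernoulli distributions:
D = (1/(alpha-1))*log(p^alpha * q^(1-alpha) + (1-p)^alpha * (1-q)^(1-alpha)).
alpha = 5, p = 0.05, q = 0.3.
p^alpha * q^(1-alpha) = 0.05^5 * 0.3^-4 = 3.9e-05.
(1-p)^alpha * (1-q)^(1-alpha) = 0.95^5 * 0.7^-4 = 3.222744.
sum = 3.9e-05 + 3.222744 = 3.222783.
D = (1/4)*log(3.222783) = 0.2926

0.2926


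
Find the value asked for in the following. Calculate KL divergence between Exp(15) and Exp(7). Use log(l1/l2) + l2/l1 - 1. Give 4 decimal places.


KL divergence for exponential family:
KL = log(l1/l2) + l2/l1 - 1.
log(15/7) = 0.76214.
7/15 = 0.466667.
KL = 0.76214 + 0.466667 - 1 = 0.2288

0.2288


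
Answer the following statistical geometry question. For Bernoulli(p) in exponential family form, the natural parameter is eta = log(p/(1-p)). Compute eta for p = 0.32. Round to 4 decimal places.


Natural parameter for Bernoulli: eta = log(p/(1-p)).
p = 0.32, 1-p = 0.68.
p/(1-p) = 0.470588.
eta = log(0.470588) = -0.7538

-0.7538


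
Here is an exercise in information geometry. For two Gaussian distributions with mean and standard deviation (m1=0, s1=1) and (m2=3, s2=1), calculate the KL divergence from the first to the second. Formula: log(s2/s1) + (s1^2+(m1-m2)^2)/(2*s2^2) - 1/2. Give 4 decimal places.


KL divergence between normal distributions:
KL = log(s2/s1) + (s1^2 + (m1-m2)^2)/(2*s2^2) - 1/2.
log(1/1) = 0.0.
(1^2 + (0-3)^2)/(2*1^2) = (1 + 9)/2 = 5.0.
KL = 0.0 + 5.0 - 0.5 = 4.5000

4.5000


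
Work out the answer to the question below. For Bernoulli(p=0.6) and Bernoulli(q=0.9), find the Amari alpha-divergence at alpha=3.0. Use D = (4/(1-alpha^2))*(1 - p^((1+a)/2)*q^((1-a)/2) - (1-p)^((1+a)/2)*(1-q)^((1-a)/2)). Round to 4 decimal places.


Amari alpha-divergence:
D = (4/(1-alpha^2))*(1 - p^((1+a)/2)*q^((1-a)/2) - (1-p)^((1+a)/2)*(1-q)^((1-a)/2)).
alpha = 3.0, p = 0.6, q = 0.9.
e1 = (1+alpha)/2 = 2.0, e2 = (1-alpha)/2 = -1.0.
t1 = p^e1 * q^e2 = 0.6^2.0 * 0.9^-1.0 = 0.4.
t2 = (1-p)^e1 * (1-q)^e2 = 0.4^2.0 * 0.1^-1.0 = 1.6.
4/(1-alpha^2) = -0.5.
D = -0.5*(1 - 0.4 - 1.6) = 0.5000

0.5000
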